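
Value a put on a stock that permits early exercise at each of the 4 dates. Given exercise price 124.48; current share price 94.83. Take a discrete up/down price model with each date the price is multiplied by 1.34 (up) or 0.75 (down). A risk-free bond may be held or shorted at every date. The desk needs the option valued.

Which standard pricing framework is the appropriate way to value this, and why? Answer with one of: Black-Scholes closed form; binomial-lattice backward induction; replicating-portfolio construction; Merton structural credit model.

framework: binomial-lattice backward induction

Key observation: with exercise allowed before expiry on a discrete up/down model (4 steps from spot 94.83), the strike-124.48 put's value must be rolled back through the tree testing early exercise at each node.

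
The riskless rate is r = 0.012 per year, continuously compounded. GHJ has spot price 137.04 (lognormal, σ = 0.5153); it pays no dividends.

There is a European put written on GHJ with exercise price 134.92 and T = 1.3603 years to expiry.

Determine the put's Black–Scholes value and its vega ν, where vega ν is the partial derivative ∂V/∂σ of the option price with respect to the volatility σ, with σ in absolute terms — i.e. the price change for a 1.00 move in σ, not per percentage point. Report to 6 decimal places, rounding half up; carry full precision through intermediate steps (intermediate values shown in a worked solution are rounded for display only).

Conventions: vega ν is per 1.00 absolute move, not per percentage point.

σ√T = 0.5153·√1.3603 = 0.601004
d₁ = (ln(S/K) + (r+σ²/2)T) / (σ√T) = (ln(137.04/134.92) + (0.012+0.5153²/2)·1.3603) / 0.601004 = (0.015591 + 0.196927) / 0.601004 = 0.353604
d₂ = d₁ − σ√T = 0.353604 − 0.601004 = -0.247400
e^{−rT} = 0.983809
N(−d₁) = 0.361818,  N(−d₂) = 0.597701
Put price V = K·e^{−rT}·N(−d₂) − S·N(−d₁) = 79.336106 − 49.583519 = 29.752588
φ(d₁) = (1/√(2π))·e^{−d₁²/2} = 0.374765
ν = S·φ(d₁)·√T = 59.899555

price = 29.752588
ν = 59.899555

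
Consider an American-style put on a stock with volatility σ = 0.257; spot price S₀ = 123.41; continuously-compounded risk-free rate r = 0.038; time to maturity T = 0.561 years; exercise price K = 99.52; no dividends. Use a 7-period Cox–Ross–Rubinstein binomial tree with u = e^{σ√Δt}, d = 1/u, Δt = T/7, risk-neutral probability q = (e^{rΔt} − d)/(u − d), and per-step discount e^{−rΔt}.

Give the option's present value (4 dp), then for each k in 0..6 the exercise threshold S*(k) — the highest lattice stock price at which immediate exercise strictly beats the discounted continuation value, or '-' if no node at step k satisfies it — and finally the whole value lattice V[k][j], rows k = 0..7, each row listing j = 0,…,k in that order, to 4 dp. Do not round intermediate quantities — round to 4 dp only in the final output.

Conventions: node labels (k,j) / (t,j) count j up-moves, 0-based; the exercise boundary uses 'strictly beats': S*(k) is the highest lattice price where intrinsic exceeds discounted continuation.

params: Δt=0.08014 u=1.07547 d=0.92983 q=0.50276 e^(-rΔt)=0.99696
t_7 payoffs: 25.3601 13.7444 0.3093 0.0000 0.0000 0.0000 0.0000 0.0000
t_6: node(6,0) S=79.7566 payoff=19.7634 vs cont=19.4608 → 19.7634 [stop]  node(6,1) S=92.2489 payoff=7.2711 vs cont=6.9685 → 7.2711 [stop]  node(6,2) S=106.6979 payoff=0.0000 vs cont=0.1533 → 0.1533 [wait]  node(6,3) S=123.4100 payoff=0.0000 vs cont=0.0000 → 0.0000 [wait]  node(6,4) S=142.7398 payoff=0.0000 vs cont=0.0000 → 0.0000 [wait]  node(6,5) S=165.0971 payoff=0.0000 vs cont=0.0000 → 0.0000 [wait]  node(6,6) S=190.9563 payoff=0.0000 vs cont=0.0000 → 0.0000 [wait]  ⇒ S*(6)=92.2489
t_5: node(5,0) S=85.7756 payoff=13.7444 vs cont=13.4418 → 13.7444 [stop]  node(5,1) S=99.2107 payoff=0.3093 vs cont=3.6813 → 3.6813 [wait]  node(5,2) S=114.7501 payoff=0.0000 vs cont=0.0760 → 0.0760 [wait]  node(5,3) S=132.7234 payoff=0.0000 vs cont=0.0000 → 0.0000 [wait]  node(5,4) S=153.5120 payoff=0.0000 vs cont=0.0000 → 0.0000 [wait]  node(5,5) S=177.5566 payoff=0.0000 vs cont=0.0000 → 0.0000 [wait]  ⇒ S*(5)=85.7756
t_4: node(4,0) S=92.2489 payoff=7.2711 vs cont=8.6587 → 8.6587 [wait]  node(4,1) S=106.6979 payoff=0.0000 vs cont=1.8630 → 1.8630 [wait]  node(4,2) S=123.4100 payoff=0.0000 vs cont=0.0377 → 0.0377 [wait]  node(4,3) S=142.7398 payoff=0.0000 vs cont=0.0000 → 0.0000 [wait]  node(4,4) S=165.0971 payoff=0.0000 vs cont=0.0000 → 0.0000 [wait]  ⇒ S*(4)=-
t_3: node(3,0) S=99.2107 payoff=0.3093 vs cont=5.2261 → 5.2261 [wait]  node(3,1) S=114.7501 payoff=0.0000 vs cont=0.9424 → 0.9424 [wait]  node(3,2) S=132.7234 payoff=0.0000 vs cont=0.0187 → 0.0187 [wait]  node(3,3) S=153.5120 payoff=0.0000 vs cont=0.0000 → 0.0000 [wait]  ⇒ S*(3)=-
t_2: node(2,0) S=106.6979 payoff=0.0000 vs cont=3.0631 → 3.0631 [wait]  node(2,1) S=123.4100 payoff=0.0000 vs cont=0.4766 → 0.4766 [wait]  node(2,2) S=142.7398 payoff=0.0000 vs cont=0.0093 → 0.0093 [wait]  ⇒ S*(2)=-
t_1: node(1,0) S=114.7501 payoff=0.0000 vs cont=1.7573 → 1.7573 [wait]  node(1,1) S=132.7234 payoff=0.0000 vs cont=0.2409 → 0.2409 [wait]  ⇒ S*(1)=-
t_0: node(0,0) S=123.4100 payoff=0.0000 vs cont=0.9919 → 0.9919 [wait]  ⇒ S*(0)=-

price = 0.9919
boundary = - - - - - 85.7756 92.2489
tree:
0.9919
1.7573 0.2409
3.0631 0.4766 0.0093
5.2261 0.9424 0.0187 0.0000
8.6587 1.8630 0.0377 0.0000 0.0000
13.7444 3.6813 0.0760 0.0000 0.0000 0.0000
19.7634 7.2711 0.1533 0.0000 0.0000 0.0000 0.0000
25.3601 13.7444 0.3093 0.0000 0.0000 0.0000 0.0000 0.0000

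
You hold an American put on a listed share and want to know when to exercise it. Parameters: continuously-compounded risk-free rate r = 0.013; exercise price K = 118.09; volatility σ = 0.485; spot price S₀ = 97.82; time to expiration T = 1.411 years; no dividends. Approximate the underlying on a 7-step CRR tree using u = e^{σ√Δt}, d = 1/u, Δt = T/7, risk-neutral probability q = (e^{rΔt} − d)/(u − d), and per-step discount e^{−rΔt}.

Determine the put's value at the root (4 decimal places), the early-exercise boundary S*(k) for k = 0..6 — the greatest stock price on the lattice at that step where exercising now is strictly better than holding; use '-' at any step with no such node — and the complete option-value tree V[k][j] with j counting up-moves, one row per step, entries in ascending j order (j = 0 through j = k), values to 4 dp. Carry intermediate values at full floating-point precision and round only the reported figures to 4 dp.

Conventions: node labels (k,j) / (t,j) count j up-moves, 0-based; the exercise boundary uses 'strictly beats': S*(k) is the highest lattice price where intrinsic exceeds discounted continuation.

Δt=0.20157, u=1.24328, d=0.80433, q=0.45175, disc=e^(-rΔt)=0.99738
k=7 terminal: V=max(K-S,0) → 96.7862 85.1600 67.1890 39.4107 0.0000 0.0000 0.0000 0.0000
k=6: j=0 S=26.4865 intr=91.6035 cont=91.2945 V=91.6035[EX]; j=1 S=40.9410 intr=77.1490 cont=76.8399 V=77.1490[EX]; j=2 S=63.2839 intr=54.8061 cont=54.4971 V=54.8061[EX]; j=3 S=97.8200 intr=20.2700 cont=21.5502 V=21.5502[hold]; j=4 S=151.2036 intr=0.0000 cont=0.0000 V=0.0000[hold]; j=5 S=233.7203 intr=0.0000 cont=0.0000 V=0.0000[hold]; j=6 S=361.2691 intr=0.0000 cont=0.0000 V=0.0000[hold]  S*(6)=63.2839
k=5: j=0 S=32.9300 intr=85.1600 cont=84.8510 V=85.1600[EX]; j=1 S=50.9010 intr=67.1890 cont=66.8800 V=67.1890[EX]; j=2 S=78.6793 intr=39.4107 cont=39.6785 V=39.6785[hold]; j=3 S=121.6172 intr=0.0000 cont=11.7839 V=11.7839[hold]; j=4 S=187.9876 intr=0.0000 cont=0.0000 V=0.0000[hold]; j=5 S=290.5786 intr=0.0000 cont=0.0000 V=0.0000[hold]  S*(5)=50.9010
k=4: j=0 S=40.9410 intr=77.1490 cont=76.8399 V=77.1490[EX]; j=1 S=63.2839 intr=54.8061 cont=54.6177 V=54.8061[EX]; j=2 S=97.8200 intr=20.2700 cont=27.0061 V=27.0061[hold]; j=3 S=151.2036 intr=0.0000 cont=6.4436 V=6.4436[hold]; j=4 S=233.7203 intr=0.0000 cont=0.0000 V=0.0000[hold]  S*(4)=63.2839
k=3: j=0 S=50.9010 intr=67.1890 cont=66.8800 V=67.1890[EX]; j=1 S=78.6793 intr=39.4107 cont=42.1368 V=42.1368[hold]; j=2 S=121.6172 intr=0.0000 cont=17.6705 V=17.6705[hold]; j=3 S=187.9876 intr=0.0000 cont=3.5234 V=3.5234[hold]  S*(3)=50.9010
k=2: j=0 S=63.2839 intr=54.8061 cont=55.7253 V=55.7253[hold]; j=1 S=97.8200 intr=20.2700 cont=31.0027 V=31.0027[hold]; j=2 S=151.2036 intr=0.0000 cont=11.2500 V=11.2500[hold]  S*(2)=-
k=1: j=0 S=78.6793 intr=39.4107 cont=44.4402 V=44.4402[hold]; j=1 S=121.6172 intr=0.0000 cont=22.0215 V=22.0215[hold]  S*(1)=-
k=0: j=0 S=97.8200 intr=20.2700 cont=34.2227 V=34.2227[hold]  S*(0)=-

price = 34.2227
boundary = - - - 50.9010 63.2839 50.9010 63.2839
tree:
34.2227
44.4402 22.0215
55.7253 31.0027 11.2500
67.1890 42.1368 17.6705 3.5234
77.1490 54.8061 27.0061 6.4436 0.0000
85.1600 67.1890 39.6785 11.7839 0.0000 0.0000
91.6035 77.1490 54.8061 21.5502 0.0000 0.0000 0.0000
96.7862 85.1600 67.1890 39.4107 0.0000 0.0000 0.0000 0.0000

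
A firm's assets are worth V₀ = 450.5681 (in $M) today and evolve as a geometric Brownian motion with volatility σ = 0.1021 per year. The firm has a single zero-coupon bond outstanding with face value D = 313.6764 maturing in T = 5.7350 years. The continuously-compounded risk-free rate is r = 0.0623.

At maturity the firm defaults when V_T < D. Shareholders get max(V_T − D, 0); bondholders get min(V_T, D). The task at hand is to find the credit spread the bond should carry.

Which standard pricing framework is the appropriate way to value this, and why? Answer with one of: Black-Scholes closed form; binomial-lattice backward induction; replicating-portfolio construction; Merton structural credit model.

framework: Merton structural credit model

Key observation: the question is about default risk generated by asset-value dynamics against a debt face of 313.6764 — the structural framework prices exactly that.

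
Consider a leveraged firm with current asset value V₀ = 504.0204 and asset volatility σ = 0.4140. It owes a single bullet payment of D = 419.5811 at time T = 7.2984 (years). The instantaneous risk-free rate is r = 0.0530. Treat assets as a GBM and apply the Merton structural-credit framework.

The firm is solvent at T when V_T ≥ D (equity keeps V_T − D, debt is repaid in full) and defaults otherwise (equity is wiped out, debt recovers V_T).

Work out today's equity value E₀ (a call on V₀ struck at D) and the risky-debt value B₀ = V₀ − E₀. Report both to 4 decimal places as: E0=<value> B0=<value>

Work the structural quantities from V₀ = 504.0204 against face 419.5811:
d₁ = [ln(V₀/D) + (r + σ²/2)T] / (σ√T)
   = [ln(504.0204/419.5811) + (0.0530 + 0.5·0.4140²)·7.2984] / (0.4140·√7.2984)
   = [0.183360 + 1.012273] / 1.118444 = 1.069015
d₂ = d₁ − σ√T = 1.069015 − 1.118444 = -0.049429
N(d₁) = 0.857469,  N(d₂) = 0.480289,  e^(−rT) = 0.679217
E₀ = V₀·N(d₁) − D·e^(−rT)·N(d₂)
   = 504.0204·0.857469 − 419.5811·0.679217·0.480289 = 295.305844
B₀ = V₀ − E₀ = 504.0204 − 295.305844 = 208.714556

E0=295.3058 B0=208.7146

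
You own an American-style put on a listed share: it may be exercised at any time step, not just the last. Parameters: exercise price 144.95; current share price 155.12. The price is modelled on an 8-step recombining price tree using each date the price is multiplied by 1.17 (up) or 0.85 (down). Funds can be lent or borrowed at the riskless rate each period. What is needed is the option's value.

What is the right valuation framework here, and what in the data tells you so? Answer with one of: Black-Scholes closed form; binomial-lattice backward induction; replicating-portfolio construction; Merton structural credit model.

framework: binomial-lattice backward induction

Key observation: early exercise of the strike-144.95 put must be checked at each of the 8 dates (spot 155.12), which forces a node-by-node comparison of intrinsic and continuation value backward from expiry.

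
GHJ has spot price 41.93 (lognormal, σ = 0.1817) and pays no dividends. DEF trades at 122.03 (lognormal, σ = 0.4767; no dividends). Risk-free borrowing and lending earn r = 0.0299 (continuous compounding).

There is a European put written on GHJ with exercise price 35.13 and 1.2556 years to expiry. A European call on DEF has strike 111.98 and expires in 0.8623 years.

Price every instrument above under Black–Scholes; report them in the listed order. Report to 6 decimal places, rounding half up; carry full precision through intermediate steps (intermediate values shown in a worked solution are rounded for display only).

price(GHJ put K=35.13) = 0.574553
price(DEF call K=111.98) = 27.326071

[GHJ put K=35.13]
σ√T = 0.1817·√1.2556 = 0.203601
d₁ = (ln(S/K) + (r+σ²/2)T) / (σ√T) = (ln(41.93/35.13) + (0.0299+0.1817²/2)·1.2556) / 0.203601 = (0.176946 + 0.058269) / 0.203601 = 1.155274
d₂ = d₁ − σ√T = 1.155274 − 0.203601 = 0.951673
e^{−rT} = 0.963154
N(−d₁) = 0.123989,  N(−d₂) = 0.170632
price = K·e^{−rT}·N(−d₂) − S·N(−d₁) = 5.773418 − 5.198865 = 0.574553
[DEF call K=111.98]
σ√T = 0.4767·√0.8623 = 0.442664
d₁ = (ln(S/K) + (r+σ²/2)T) / (σ√T) = (ln(122.03/111.98) + (0.0299+0.4767²/2)·0.8623) / 0.442664 = (0.085947 + 0.123759) / 0.442664 = 0.473734
d₂ = d₁ − σ√T = 0.473734 − 0.442664 = 0.031070
e^{−rT} = 0.974547
N(d₁) = 0.682155,  N(d₂) = 0.512393
price = S·N(d₁) − K·e^{−rT}·N(d₂) = 83.243410 − 55.917339 = 27.326071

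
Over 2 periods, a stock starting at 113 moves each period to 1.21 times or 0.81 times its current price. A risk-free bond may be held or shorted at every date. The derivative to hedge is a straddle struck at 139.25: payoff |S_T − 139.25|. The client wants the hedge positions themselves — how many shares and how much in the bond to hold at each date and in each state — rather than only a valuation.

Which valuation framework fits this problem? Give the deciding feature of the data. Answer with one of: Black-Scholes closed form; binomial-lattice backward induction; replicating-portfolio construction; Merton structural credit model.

Key observation: since the answer must list Δ and B at each node of the 1.21/0.81 lattice on 113, the replicating-portfolio method — solving the two-state system at every node — is the one that applies.

framework: replicating-portfolio construction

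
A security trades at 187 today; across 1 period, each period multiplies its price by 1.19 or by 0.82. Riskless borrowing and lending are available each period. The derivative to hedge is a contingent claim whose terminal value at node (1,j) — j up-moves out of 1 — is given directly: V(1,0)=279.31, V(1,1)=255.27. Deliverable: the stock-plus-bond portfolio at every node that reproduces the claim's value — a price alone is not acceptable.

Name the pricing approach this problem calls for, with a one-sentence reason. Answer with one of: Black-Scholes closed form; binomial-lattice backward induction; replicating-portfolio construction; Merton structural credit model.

framework: replicating-portfolio construction

Key observation: the task asks for the hedge itself — share and bond holdings at every node of the 1-period tree on spot 187 with factors 1.19/0.82 — which is exactly what the replicating-portfolio construction produces.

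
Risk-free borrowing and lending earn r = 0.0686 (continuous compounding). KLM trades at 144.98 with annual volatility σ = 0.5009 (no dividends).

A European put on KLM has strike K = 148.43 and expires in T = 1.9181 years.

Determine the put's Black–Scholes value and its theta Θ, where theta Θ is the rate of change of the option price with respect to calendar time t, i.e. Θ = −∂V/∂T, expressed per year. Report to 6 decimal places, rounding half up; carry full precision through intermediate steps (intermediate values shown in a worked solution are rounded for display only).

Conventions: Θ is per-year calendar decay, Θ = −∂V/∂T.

price = 30.327689
Θ = -4.078276

σ√T = 0.5009·√1.9181 = 0.693724
d₁ = (ln(S/K) + (r+σ²/2)T) / (σ√T) = (ln(144.98/148.43) + (0.0686+0.5009²/2)·1.9181) / 0.693724 = (-0.023518 + 0.372208) / 0.693724 = 0.502636
d₂ = d₁ − σ√T = 0.502636 − 0.693724 = -0.191088
e^{−rT} = 0.876708
N(−d₁) = 0.307610,  N(−d₂) = 0.575772
Put price V = K·e^{−rT}·N(−d₂) − S·N(−d₁) = 74.925016 − 44.597327 = 30.327689
φ(d₁) = (1/√(2π))·e^{−d₁²/2} = 0.351600
Θ = −S·φ(d₁)·σ/(2√T) + r·K·e^{−rT}·N(−d₂) = −9.218132 + 5.139856 = -4.078276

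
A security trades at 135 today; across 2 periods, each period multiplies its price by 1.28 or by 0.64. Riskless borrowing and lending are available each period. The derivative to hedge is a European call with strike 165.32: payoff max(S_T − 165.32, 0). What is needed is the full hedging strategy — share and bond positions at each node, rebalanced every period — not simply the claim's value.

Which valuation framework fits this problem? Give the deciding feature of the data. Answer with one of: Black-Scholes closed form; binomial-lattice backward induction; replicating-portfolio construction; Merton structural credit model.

Key observation: the mandate to exhibit the hedge at every date and state singles out the replicating-portfolio construction on the 2-period tree with factors 1.28 and 0.64 from 135.

framework: replicating-portfolio construction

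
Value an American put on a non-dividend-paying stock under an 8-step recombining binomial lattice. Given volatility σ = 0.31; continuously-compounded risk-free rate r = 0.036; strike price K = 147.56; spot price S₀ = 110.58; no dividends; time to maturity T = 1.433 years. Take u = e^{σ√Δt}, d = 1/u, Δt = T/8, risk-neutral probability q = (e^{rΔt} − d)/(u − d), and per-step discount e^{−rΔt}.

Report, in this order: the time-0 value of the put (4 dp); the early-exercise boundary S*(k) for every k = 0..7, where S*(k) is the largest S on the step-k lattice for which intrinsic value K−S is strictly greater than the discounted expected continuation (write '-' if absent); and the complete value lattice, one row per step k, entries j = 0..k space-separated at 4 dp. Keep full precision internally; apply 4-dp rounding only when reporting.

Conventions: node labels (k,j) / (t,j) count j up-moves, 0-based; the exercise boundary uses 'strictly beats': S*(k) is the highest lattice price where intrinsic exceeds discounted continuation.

Δt=0.17913  u=1.14020  d=0.87704  q=0.49183  discount=0.99357
step 8 (expiry): payoffs max(K−S,0) = 108.8490 97.2337 82.1332 62.5018 36.9800 3.8003 0.0000 0.0000 0.0000
step 7: (k=7,j=0): S=44.1382, K−S=103.4218, hold=102.4733 ⇒ V=103.4218 exercise | (k=7,j=1): S=57.3820, K−S=90.1780, hold=89.2295 ⇒ V=90.1780 exercise | (k=7,j=2): S=74.5995, K−S=72.9605, hold=72.0120 ⇒ V=72.9605 exercise | (k=7,j=3): S=96.9832, K−S=50.5768, hold=49.6284 ⇒ V=50.5768 exercise | (k=7,j=4): S=126.0831, K−S=21.4769, hold=20.5284 ⇒ V=21.4769 exercise | (k=7,j=5): S=163.9144, K−S=0.0000, hold=1.9188 ⇒ V=1.9188 continue | (k=7,j=6): S=213.0972, K−S=0.0000, hold=0.0000 ⇒ V=0.0000 continue | (k=7,j=7): S=277.0372, K−S=0.0000, hold=0.0000 ⇒ V=0.0000 continue  boundary S*=126.0831
step 6: (k=6,j=0): S=50.3263, K−S=97.2337, hold=96.2852 ⇒ V=97.2337 exercise | (k=6,j=1): S=65.4268, K−S=82.1332, hold=81.1847 ⇒ V=82.1332 exercise | (k=6,j=2): S=85.0582, K−S=62.5018, hold=61.5533 ⇒ V=62.5018 exercise | (k=6,j=3): S=110.5800, K−S=36.9800, hold=36.0315 ⇒ V=36.9800 exercise | (k=6,j=4): S=143.7597, K−S=3.8003, hold=11.7814 ⇒ V=11.7814 continue | (k=6,j=5): S=186.8949, K−S=0.0000, hold=0.9688 ⇒ V=0.9688 continue | (k=6,j=6): S=242.9729, K−S=0.0000, hold=0.0000 ⇒ V=0.0000 continue  boundary S*=110.5800
step 5: (k=5,j=0): S=57.3820, K−S=90.1780, hold=89.2295 ⇒ V=90.1780 exercise | (k=5,j=1): S=74.5995, K−S=72.9605, hold=72.0120 ⇒ V=72.9605 exercise | (k=5,j=2): S=96.9832, K−S=50.5768, hold=49.6284 ⇒ V=50.5768 exercise | (k=5,j=3): S=126.0831, K−S=21.4769, hold=24.4286 ⇒ V=24.4286 continue | (k=5,j=4): S=163.9144, K−S=0.0000, hold=6.4219 ⇒ V=6.4219 continue | (k=5,j=5): S=213.0972, K−S=0.0000, hold=0.4892 ⇒ V=0.4892 continue  boundary S*=96.9832
step 4: (k=4,j=0): S=65.4268, K−S=82.1332, hold=81.1847 ⇒ V=82.1332 exercise | (k=4,j=1): S=85.0582, K−S=62.5018, hold=61.5533 ⇒ V=62.5018 exercise | (k=4,j=2): S=110.5800, K−S=36.9800, hold=37.4739 ⇒ V=37.4739 continue | (k=4,j=3): S=143.7597, K−S=3.8003, hold=15.4723 ⇒ V=15.4723 continue | (k=4,j=4): S=186.8949, K−S=0.0000, hold=3.4815 ⇒ V=3.4815 continue  boundary S*=85.0582
step 3: (k=3,j=0): S=74.5995, K−S=72.9605, hold=72.0120 ⇒ V=72.9605 exercise | (k=3,j=1): S=96.9832, K−S=50.5768, hold=49.8697 ⇒ V=50.5768 exercise | (k=3,j=2): S=126.0831, K−S=21.4769, hold=26.4815 ⇒ V=26.4815 continue | (k=3,j=3): S=163.9144, K−S=0.0000, hold=9.5133 ⇒ V=9.5133 continue  boundary S*=96.9832
step 2: (k=2,j=0): S=85.0582, K−S=62.5018, hold=61.5533 ⇒ V=62.5018 exercise | (k=2,j=1): S=110.5800, K−S=36.9800, hold=38.4771 ⇒ V=38.4771 continue | (k=2,j=2): S=143.7597, K−S=3.8003, hold=18.0195 ⇒ V=18.0195 continue  boundary S*=85.0582
step 1: (k=1,j=0): S=96.9832, K−S=50.5768, hold=50.3599 ⇒ V=50.5768 exercise | (k=1,j=1): S=126.0831, K−S=21.4769, hold=28.2328 ⇒ V=28.2328 continue  boundary S*=96.9832
step 0: (k=0,j=0): S=110.5800, K−S=36.9800, hold=39.3329 ⇒ V=39.3329 continue  boundary S*=-

price = 39.3329
boundary = - 96.9832 85.0582 96.9832 85.0582 96.9832 110.5800 126.0831
tree:
39.3329
50.5768 28.2328
62.5018 38.4771 18.0195
72.9605 50.5768 26.4815 9.5133
82.1332 62.5018 37.4739 15.4723 3.4815
90.1780 72.9605 50.5768 24.4286 6.4219 0.4892
97.2337 82.1332 62.5018 36.9800 11.7814 0.9688 0.0000
103.4218 90.1780 72.9605 50.5768 21.4769 1.9188 0.0000 0.0000
108.8490 97.2337 82.1332 62.5018 36.9800 3.8003 0.0000 0.0000 0.0000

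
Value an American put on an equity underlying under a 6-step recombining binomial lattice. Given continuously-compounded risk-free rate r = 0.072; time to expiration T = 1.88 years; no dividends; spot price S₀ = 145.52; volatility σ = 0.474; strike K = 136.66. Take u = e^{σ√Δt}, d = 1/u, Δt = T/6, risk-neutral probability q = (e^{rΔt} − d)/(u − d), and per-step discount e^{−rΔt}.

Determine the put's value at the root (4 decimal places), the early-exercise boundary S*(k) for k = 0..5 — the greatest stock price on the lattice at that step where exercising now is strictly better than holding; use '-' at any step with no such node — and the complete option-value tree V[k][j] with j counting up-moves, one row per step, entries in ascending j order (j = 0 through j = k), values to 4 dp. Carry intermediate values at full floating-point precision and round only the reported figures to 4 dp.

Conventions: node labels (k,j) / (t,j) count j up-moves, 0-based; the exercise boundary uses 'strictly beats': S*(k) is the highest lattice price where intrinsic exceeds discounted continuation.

Δt=0.31333, u=1.30386, d=0.76696, q=0.47655, disc=e^(-rΔt)=0.97769
k=6 terminal: V=max(K-S,0) → 107.0429 86.3097 51.0622 0.0000 0.0000 0.0000 0.0000
k=5: j=0 S=38.6164 intr=98.0436 cont=94.9950 V=98.0436[EX]; j=1 S=65.6496 intr=71.0104 cont=67.9618 V=71.0104[EX]; j=2 S=111.6073 intr=25.0527 cont=26.1322 V=26.1322[hold]; j=3 S=189.7373 intr=0.0000 cont=0.0000 V=0.0000[hold]; j=4 S=322.5618 intr=0.0000 cont=0.0000 V=0.0000[hold]; j=5 S=548.3694 intr=0.0000 cont=0.0000 V=0.0000[hold]  S*(5)=65.6496
k=4: j=0 S=50.3503 intr=86.3097 cont=83.2611 V=86.3097[EX]; j=1 S=85.5978 intr=51.0622 cont=48.5167 V=51.0622[EX]; j=2 S=145.5200 intr=0.0000 cont=13.3737 V=13.3737[hold]; j=3 S=247.3904 intr=0.0000 cont=0.0000 V=0.0000[hold]; j=4 S=420.5747 intr=0.0000 cont=0.0000 V=0.0000[hold]  S*(4)=85.5978
k=3: j=0 S=65.6496 intr=71.0104 cont=67.9618 V=71.0104[EX]; j=1 S=111.6073 intr=25.0527 cont=32.3633 V=32.3633[hold]; j=2 S=189.7373 intr=0.0000 cont=6.8443 V=6.8443[hold]; j=3 S=322.5618 intr=0.0000 cont=0.0000 V=0.0000[hold]  S*(3)=65.6496
k=2: j=0 S=85.5978 intr=51.0622 cont=51.4199 V=51.4199[hold]; j=1 S=145.5200 intr=0.0000 cont=19.7516 V=19.7516[hold]; j=2 S=247.3904 intr=0.0000 cont=3.5027 V=3.5027[hold]  S*(2)=-
k=1: j=0 S=111.6073 intr=25.0527 cont=35.5179 V=35.5179[hold]; j=1 S=189.7373 intr=0.0000 cont=11.7403 V=11.7403[hold]  S*(1)=-
k=0: j=0 S=145.5200 intr=0.0000 cont=23.6471 V=23.6471[hold]  S*(0)=-

price = 23.6471
boundary = - - - 65.6496 85.5978 65.6496
tree:
23.6471
35.5179 11.7403
51.4199 19.7516 3.5027
71.0104 32.3633 6.8443 0.0000
86.3097 51.0622 13.3737 0.0000 0.0000
98.0436 71.0104 26.1322 0.0000 0.0000 0.0000
107.0429 86.3097 51.0622 0.0000 0.0000 0.0000 0.0000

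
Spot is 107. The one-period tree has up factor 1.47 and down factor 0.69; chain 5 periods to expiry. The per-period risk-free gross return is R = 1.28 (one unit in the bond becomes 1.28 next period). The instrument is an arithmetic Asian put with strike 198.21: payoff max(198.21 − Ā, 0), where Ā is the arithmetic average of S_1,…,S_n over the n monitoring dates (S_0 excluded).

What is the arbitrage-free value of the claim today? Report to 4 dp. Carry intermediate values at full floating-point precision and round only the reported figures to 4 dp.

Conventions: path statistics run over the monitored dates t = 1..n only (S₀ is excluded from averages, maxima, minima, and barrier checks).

price = 7.3969

With p* = (R−d)/(u−d) = 0.7564, sum probability × payoff across the paths and divide by R^5.
Enumerate all 2^5 = 32 price paths (U = up ×1.47, D = down ×0.69); each path with k up-moves has probability p*^k·(1−p*)^(5−k).
DDDDD: Ā=40.1824, payoff=158.0276, prob=0.000858
UDDDD: Ā=85.6060, payoff=112.6040, prob=0.002663
DUDDD: Ā=68.9140, payoff=129.2960, prob=0.002663
UUDDD: Ā=146.8169, payoff=51.3931, prob=0.008270
DDUDD: Ā=57.3966, payoff=140.8134, prob=0.002663
UDUDD: Ā=122.2796, payoff=75.9304, prob=0.008270
DUUDD: Ā=105.5876, payoff=92.6224, prob=0.008270
UUUDD: Ā=224.9475, payoff=0.0000, prob=0.025680
DDDUD: Ā=49.4495, payoff=148.7605, prob=0.002663
UDDUD: Ā=105.3489, payoff=92.8611, prob=0.008270
DUDUD: Ā=88.6569, payoff=109.5531, prob=0.008270
UUDUD: Ā=188.8778, payoff=9.3322, prob=0.025680
DDUUD: Ā=77.1394, payoff=121.0706, prob=0.008270
UDUUD: Ā=164.3405, payoff=33.8695, prob=0.025680
DUUUD: Ā=147.6485, payoff=50.5615, prob=0.025680
UUUUD: Ā=314.5556, payoff=0.0000, prob=0.079742
DDDDU: Ā=43.9660, payoff=154.2440, prob=0.002663
UDDDU: Ā=93.6667, payoff=104.5433, prob=0.008270
DUDDU: Ā=76.9747, payoff=121.2353, prob=0.008270
UUDDU: Ā=163.9897, payoff=34.2203, prob=0.025680
DDUDU: Ā=65.4573, payoff=132.7527, prob=0.008270
UDUDU: Ā=139.4524, payoff=58.7576, prob=0.025680
DUUDU: Ā=122.7604, payoff=75.4496, prob=0.025680
UUUDU: Ā=261.5331, payoff=0.0000, prob=0.079742
DDDUU: Ā=57.5102, payoff=140.6998, prob=0.008270
UDDUU: Ā=122.5217, payoff=75.6883, prob=0.025680
DUDUU: Ā=105.8297, payoff=92.3803, prob=0.025680
UUDUU: Ā=225.4633, payoff=0.0000, prob=0.079742
DDUUU: Ā=94.3122, payoff=103.8978, prob=0.025680
UDUUU: Ā=200.9261, payoff=0.0000, prob=0.079742
DUUUU: Ā=184.2341, payoff=13.9759, prob=0.079742
UUUUU: Ā=392.4987, payoff=0.0000, prob=0.247621
Price = Σ prob·payoff / R^5 = 25.415699 / 3.435974 = 7.3969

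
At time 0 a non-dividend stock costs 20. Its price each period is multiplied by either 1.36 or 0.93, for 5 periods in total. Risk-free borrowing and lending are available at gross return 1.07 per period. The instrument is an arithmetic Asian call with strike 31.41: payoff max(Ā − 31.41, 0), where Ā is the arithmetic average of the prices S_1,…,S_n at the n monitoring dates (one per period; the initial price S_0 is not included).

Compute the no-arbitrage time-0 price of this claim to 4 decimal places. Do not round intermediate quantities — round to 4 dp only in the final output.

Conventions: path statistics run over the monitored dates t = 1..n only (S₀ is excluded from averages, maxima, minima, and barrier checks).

Risk-neutral up-probability p* = (R−d)/(u−d) = (1.07−0.93)/(1.36−0.93) = 0.3256; the claim prices as the p*-weighted sum of path payoffs discounted by R^5.
Enumerate all 2^5 = 32 price paths (U = up ×1.36, D = down ×0.93); each path with k up-moves has probability p*^k·(1−p*)^(5−k).
DDDDD: Ā=16.1720, payoff=0.0000, prob=0.139524
UDDDD: Ā=23.6494, payoff=0.0000, prob=0.067356
DUDDD: Ā=21.9294, payoff=0.0000, prob=0.067356
UUDDD: Ā=32.0687, payoff=0.6587, prob=0.032517
DDUDD: Ā=20.3298, payoff=0.0000, prob=0.067356
UDUDD: Ā=29.7295, payoff=0.0000, prob=0.032517
DUUDD: Ā=28.0095, payoff=0.0000, prob=0.032517
UUUDD: Ā=40.9602, payoff=9.5502, prob=0.015698
DDDUD: Ā=18.8421, payoff=0.0000, prob=0.067356
UDDUD: Ā=27.5541, payoff=0.0000, prob=0.032517
DUDUD: Ā=25.8341, payoff=0.0000, prob=0.032517
UUDUD: Ā=37.7789, payoff=6.3689, prob=0.015698
DDUUD: Ā=24.2345, payoff=0.0000, prob=0.032517
UDUUD: Ā=35.4397, payoff=4.0297, prob=0.015698
DUUUD: Ā=33.7197, payoff=2.3097, prob=0.015698
UUUUD: Ā=49.3105, payoff=17.9005, prob=0.007578
DDDDU: Ā=17.4586, payoff=0.0000, prob=0.067356
UDDDU: Ā=25.5309, payoff=0.0000, prob=0.032517
DUDDU: Ā=23.8109, payoff=0.0000, prob=0.032517
UUDDU: Ā=34.8203, payoff=3.4103, prob=0.015698
DDUDU: Ā=22.2113, payoff=0.0000, prob=0.032517
UDUDU: Ā=32.4811, payoff=1.0711, prob=0.015698
DUUDU: Ā=30.7611, payoff=0.0000, prob=0.015698
UUUDU: Ā=44.9839, payoff=13.5739, prob=0.007578
DDDUU: Ā=20.7237, payoff=0.0000, prob=0.032517
UDDUU: Ā=30.3056, payoff=0.0000, prob=0.015698
DUDUU: Ā=28.5856, payoff=0.0000, prob=0.015698
UUDUU: Ā=41.8026, payoff=10.3926, prob=0.007578
DDUUU: Ā=26.9860, payoff=0.0000, prob=0.015698
UDUUU: Ā=39.4634, payoff=8.0534, prob=0.007578
DUUUU: Ā=37.7434, payoff=6.3334, prob=0.007578
UUUUU: Ā=55.1947, payoff=23.7847, prob=0.003658
Price = Σ prob·payoff / R^5 = 0.954494 / 1.402552 = 0.6805

price = 0.6805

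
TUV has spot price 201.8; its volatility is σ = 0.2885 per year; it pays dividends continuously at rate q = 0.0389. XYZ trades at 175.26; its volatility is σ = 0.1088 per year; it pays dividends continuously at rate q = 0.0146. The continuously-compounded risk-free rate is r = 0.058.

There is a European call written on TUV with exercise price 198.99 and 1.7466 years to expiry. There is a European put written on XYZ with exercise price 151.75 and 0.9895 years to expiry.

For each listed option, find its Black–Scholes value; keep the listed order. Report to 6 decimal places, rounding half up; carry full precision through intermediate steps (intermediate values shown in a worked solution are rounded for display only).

price(TUV call K=198.99) = 32.421602
price(XYZ put K=151.75) = 0.290679

[TUV call K=198.99]
σ√T = 0.2885·√1.7466 = 0.381279
d₁ = (ln(S/K) + (r−q+σ²/2)T) / (σ√T) = (ln(201.8/198.99) + (0.058−0.0389+0.2885²/2)·1.7466) / 0.381279 = (0.014023 + 0.106047) / 0.381279 = 0.314912
d₂ = d₁ − σ√T = 0.314912 − 0.381279 = -0.066366
e^{−rT} = 0.903659
e^{−qT} = 0.934314
N(d₁) = 0.623586,  N(d₂) = 0.473543
price = S·e^{−qT}·N(d₁) − K·e^{−rT}·N(d₂) = 117.573719 − 85.152117 = 32.421602
[XYZ put K=151.75]
σ√T = 0.1088·√0.9895 = 0.108227
d₁ = (ln(S/K) + (r−q+σ²/2)T) / (σ√T) = (ln(175.26/151.75) + (0.058−0.0146+0.1088²/2)·0.9895) / 0.108227 = (0.144036 + 0.048801) / 0.108227 = 1.781778
d₂ = d₁ − σ√T = 1.781778 − 0.108227 = 1.673551
e^{−rT} = 0.944225
e^{−qT} = 0.985657
N(−d₁) = 0.037393,  N(−d₂) = 0.047109
price = K·e^{−rT}·N(−d₂) − S·e^{−qT}·N(−d₁) = 6.750130 − 6.459451 = 0.290679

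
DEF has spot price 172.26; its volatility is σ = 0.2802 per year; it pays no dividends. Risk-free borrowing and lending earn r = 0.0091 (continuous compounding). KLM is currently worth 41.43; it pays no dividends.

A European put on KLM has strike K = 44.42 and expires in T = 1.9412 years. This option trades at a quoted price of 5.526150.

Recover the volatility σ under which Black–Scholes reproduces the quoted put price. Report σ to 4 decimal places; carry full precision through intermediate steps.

sigma = 0.1837

At σ = 0.1837 the Black–Scholes value reproduces the quote:
σ√T = 0.1837·√1.9412 = 0.255944
d₁ = (ln(S/K) + (r+σ²/2)T) / (σ√T) = (ln(41.43/44.42) + (0.0091+0.1837²/2)·1.9412) / 0.255944 = (-0.069685 + 0.050418) / 0.255944 = -0.075275
d₂ = d₁ − σ√T = -0.075275 − 0.255944 = -0.331218
e^{−rT} = 0.982490
N(−d₁) = 0.530002,  N(−d₂) = 0.629760
V = K·e^{−rT}·N(−d₂) − S·N(−d₁) = 27.484130 − 21.957980 = 5.526150 (the observed quote) — the price is monotone increasing in volatility, hence this σ is the only solution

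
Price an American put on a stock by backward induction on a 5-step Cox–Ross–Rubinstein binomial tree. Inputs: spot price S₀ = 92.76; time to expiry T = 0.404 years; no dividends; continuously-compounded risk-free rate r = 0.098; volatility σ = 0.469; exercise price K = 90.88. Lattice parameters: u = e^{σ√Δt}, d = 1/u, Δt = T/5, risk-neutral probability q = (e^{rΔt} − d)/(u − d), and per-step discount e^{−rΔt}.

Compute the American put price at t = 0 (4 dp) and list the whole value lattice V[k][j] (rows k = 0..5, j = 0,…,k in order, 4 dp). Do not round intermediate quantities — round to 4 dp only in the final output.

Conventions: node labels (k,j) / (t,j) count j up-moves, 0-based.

price = 8.9914
tree:
8.9914
13.7990 4.2591
20.3914 7.3333 1.2091
28.6977 12.2927 2.4203 0.0000
36.4587 19.8299 4.8446 0.0000 0.0000
43.2510 28.6977 9.6974 0.0000 0.0000 0.0000

Δt=0.08080  u=1.14261  d=0.87519  q=0.49645  discount=0.99211
step 5 (expiry): payoffs max(K−S,0) = 43.2510 28.6977 9.6974 0.0000 0.0000 0.0000
k=4: (k=4,j=0): S=54.4213, K−S=36.4587, hold=35.7419 ⇒ V=36.4587 exercise | (k=4,j=1): S=71.0501, K−S=19.8299, hold=19.1131 ⇒ V=19.8299 exercise | (k=4,j=2): S=92.7600, K−S=0.0000, hold=4.8446 ⇒ V=4.8446 continue | (k=4,j=3): S=121.1035, K−S=0.0000, hold=0.0000 ⇒ V=0.0000 continue | (k=4,j=4): S=158.1075, K−S=0.0000, hold=0.0000 ⇒ V=0.0000 continue
k=3: (k=3,j=0): S=62.1823, K−S=28.6977, hold=27.9809 ⇒ V=28.6977 exercise | (k=3,j=1): S=81.1826, K−S=9.6974, hold=12.2927 ⇒ V=12.2927 continue | (k=3,j=2): S=105.9885, K−S=0.0000, hold=2.4203 ⇒ V=2.4203 continue | (k=3,j=3): S=138.3740, K−S=0.0000, hold=0.0000 ⇒ V=0.0000 continue
k=2: (k=2,j=0): S=71.0501, K−S=19.8299, hold=20.3914 ⇒ V=20.3914 continue | (k=2,j=1): S=92.7600, K−S=0.0000, hold=7.3333 ⇒ V=7.3333 continue | (k=2,j=2): S=121.1035, K−S=0.0000, hold=1.2091 ⇒ V=1.2091 continue
k=1: (k=1,j=0): S=81.1826, K−S=9.6974, hold=13.7990 ⇒ V=13.7990 continue | (k=1,j=1): S=105.9885, K−S=0.0000, hold=4.2591 ⇒ V=4.2591 continue
k=0: (k=0,j=0): S=92.7600, K−S=0.0000, hold=8.9914 ⇒ V=8.9914 continue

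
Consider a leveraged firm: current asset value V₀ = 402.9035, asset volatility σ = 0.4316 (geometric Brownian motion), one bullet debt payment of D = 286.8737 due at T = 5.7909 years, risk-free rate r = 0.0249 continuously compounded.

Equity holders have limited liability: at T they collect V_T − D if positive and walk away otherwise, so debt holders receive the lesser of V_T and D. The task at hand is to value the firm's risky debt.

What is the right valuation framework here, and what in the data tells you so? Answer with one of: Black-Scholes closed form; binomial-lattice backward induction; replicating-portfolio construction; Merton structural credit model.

framework: Merton structural credit model

Key observation: assets follow a GBM and default happens iff V_T < 286.8737; valuing claims on that split (equity as a call, risky debt as the residual) is the structural model's definition.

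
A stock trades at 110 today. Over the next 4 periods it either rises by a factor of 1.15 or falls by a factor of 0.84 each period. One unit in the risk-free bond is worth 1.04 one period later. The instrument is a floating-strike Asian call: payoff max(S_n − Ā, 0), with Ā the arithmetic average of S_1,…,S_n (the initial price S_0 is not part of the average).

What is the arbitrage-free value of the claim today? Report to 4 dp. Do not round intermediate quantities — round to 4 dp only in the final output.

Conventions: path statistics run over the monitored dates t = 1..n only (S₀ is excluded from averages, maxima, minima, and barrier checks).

With p* = (R−d)/(u−d) = 0.6452, sum probability × payoff across the paths and divide by R^4.
Enumerate all 2^4 = 16 price paths (U = up ×1.15, D = down ×0.84); each path with k up-moves has probability p*^k·(1−p*)^(4−k).
DDDD: Ā=72.4948, payoff=0.0000, prob=0.015853
UDDD: Ā=99.2489, payoff=0.0000, prob=0.028824
DUDD: Ā=90.7239, payoff=0.0000, prob=0.028824
UUDD: Ā=124.2053, payoff=0.0000, prob=0.052408
DDUD: Ā=83.5629, payoff=0.0000, prob=0.028824
UDUD: Ā=114.4015, payoff=0.0000, prob=0.052408
DUUD: Ā=105.8765, payoff=0.0000, prob=0.052408
UUUD: Ā=144.9500, payoff=0.0000, prob=0.095287
DDDU: Ā=77.5476, payoff=0.0000, prob=0.028824
UDDU: Ā=106.1664, payoff=0.0000, prob=0.052408
DUDU: Ā=97.6414, payoff=5.0058, prob=0.052408
UUDU: Ā=133.6757, payoff=6.8531, prob=0.095287
DDUU: Ā=90.4804, payoff=12.1668, prob=0.052408
UDUU: Ā=123.8720, payoff=16.6569, prob=0.095287
DUUU: Ā=115.3470, payoff=25.1819, prob=0.095287
UUUU: Ā=157.9155, payoff=34.4752, prob=0.173250
Price = Σ prob·payoff / R^4 = 11.512539 / 1.169859 = 9.8410

price = 9.8410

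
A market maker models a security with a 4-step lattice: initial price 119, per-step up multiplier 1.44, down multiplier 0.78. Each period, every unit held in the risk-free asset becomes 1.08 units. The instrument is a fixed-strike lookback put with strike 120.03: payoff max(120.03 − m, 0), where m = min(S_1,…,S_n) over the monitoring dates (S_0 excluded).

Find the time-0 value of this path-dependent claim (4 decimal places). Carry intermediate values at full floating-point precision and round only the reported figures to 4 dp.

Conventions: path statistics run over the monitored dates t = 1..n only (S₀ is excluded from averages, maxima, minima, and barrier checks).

Under the martingale measure an up-move has probability p* = 0.4545; value the claim as the probability-weighted average of per-path payoffs, discounted 4 periods at R = 1.08.
Enumerate all 2^4 = 16 price paths (U = up ×1.44, D = down ×0.78); each path with k up-moves has probability p*^k·(1−p*)^(4−k).
DDDD: m=44.0479, payoff=75.9821, prob=0.088519
UDDD: m=81.3192, payoff=38.7108, prob=0.073765
DUDD: m=81.3192, payoff=38.7108, prob=0.073765
UUDD: m=150.1278, payoff=0.0000, prob=0.061471
DDUD: m=72.3996, payoff=47.6304, prob=0.073765
UDUD: m=133.6608, payoff=0.0000, prob=0.061471
DUUD: m=92.8200, payoff=27.2100, prob=0.061471
UUUD: m=171.3600, payoff=0.0000, prob=0.051226
DDDU: m=56.4717, payoff=63.5583, prob=0.073765
UDDU: m=104.2554, payoff=15.7746, prob=0.061471
DUDU: m=92.8200, payoff=27.2100, prob=0.061471
UUDU: m=171.3600, payoff=0.0000, prob=0.051226
DDUU: m=72.3996, payoff=47.6304, prob=0.061471
UDUU: m=133.6608, payoff=0.0000, prob=0.051226
DUUU: m=92.8200, payoff=27.2100, prob=0.051226
UUUU: m=171.3600, payoff=0.0000, prob=0.042688
Price = Σ prob·payoff / R^4 = 29.275448 / 1.360489 = 21.5183

price = 21.5183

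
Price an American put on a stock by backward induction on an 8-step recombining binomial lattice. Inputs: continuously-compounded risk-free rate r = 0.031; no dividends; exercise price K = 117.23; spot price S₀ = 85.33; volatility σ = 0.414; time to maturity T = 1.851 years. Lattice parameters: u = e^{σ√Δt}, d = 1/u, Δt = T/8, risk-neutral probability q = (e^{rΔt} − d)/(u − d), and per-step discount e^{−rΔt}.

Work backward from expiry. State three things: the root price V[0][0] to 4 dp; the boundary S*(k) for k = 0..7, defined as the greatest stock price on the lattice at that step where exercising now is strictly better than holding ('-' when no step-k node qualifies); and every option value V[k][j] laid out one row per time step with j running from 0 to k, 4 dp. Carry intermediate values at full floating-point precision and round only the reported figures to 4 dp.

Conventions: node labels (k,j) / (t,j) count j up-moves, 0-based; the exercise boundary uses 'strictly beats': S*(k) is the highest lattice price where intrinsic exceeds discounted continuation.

price = 38.4068
boundary = - - 57.2969 46.9511 57.2969 69.9224 57.2969 69.9224
tree:
38.4068
48.7362 27.2709
59.9331 36.7742 16.9017
70.2789 47.8857 24.7254 8.2797
78.7566 59.9331 34.9452 13.5035 2.4768
85.7036 70.2789 47.3076 21.4482 4.6921 0.0000
91.3961 78.7566 59.9331 32.8020 8.8887 0.0000 0.0000
96.0608 85.7036 70.2789 47.3076 16.8389 0.0000 0.0000 0.0000
99.8832 91.3961 78.7566 59.9331 31.9000 0.0000 0.0000 0.0000 0.0000

params: Δt=0.23137 u=1.22035 d=0.81944 q=0.46833 e^(-rΔt)=0.99285
t_8 payoffs: 99.8832 91.3961 78.7566 59.9331 31.9000 0.0000 0.0000 0.0000 0.0000
t_7: node(7,0) S=21.1692 payoff=96.0608 vs cont=95.2230 → 96.0608 [stop]  node(7,1) S=31.5264 payoff=85.7036 vs cont=84.8657 → 85.7036 [stop]  node(7,2) S=46.9511 payoff=70.2789 vs cont=69.4411 → 70.2789 [stop]  node(7,3) S=69.9224 payoff=47.3076 vs cont=46.4698 → 47.3076 [stop]  node(7,4) S=104.1327 payoff=13.0973 vs cont=16.8389 → 16.8389 [wait]  node(7,5) S=155.0808 payoff=0.0000 vs cont=0.0000 → 0.0000 [wait]  node(7,6) S=230.9558 payoff=0.0000 vs cont=0.0000 → 0.0000 [wait]  node(7,7) S=343.9534 payoff=0.0000 vs cont=0.0000 → 0.0000 [wait]  ⇒ S*(7)=69.9224
t_6: node(6,0) S=25.8339 payoff=91.3961 vs cont=90.5583 → 91.3961 [stop]  node(6,1) S=38.4734 payoff=78.7566 vs cont=77.9188 → 78.7566 [stop]  node(6,2) S=57.2969 payoff=59.9331 vs cont=59.0953 → 59.9331 [stop]  node(6,3) S=85.3300 payoff=31.9000 vs cont=32.8020 → 32.8020 [wait]  node(6,4) S=127.0786 payoff=0.0000 vs cont=8.8887 → 8.8887 [wait]  node(6,5) S=189.2533 payoff=0.0000 vs cont=0.0000 → 0.0000 [wait]  node(6,6) S=281.8475 payoff=0.0000 vs cont=0.0000 → 0.0000 [wait]  ⇒ S*(6)=57.2969
t_5: node(5,0) S=31.5264 payoff=85.7036 vs cont=84.8657 → 85.7036 [stop]  node(5,1) S=46.9511 payoff=70.2789 vs cont=69.4411 → 70.2789 [stop]  node(5,2) S=69.9224 payoff=47.3076 vs cont=46.8892 → 47.3076 [stop]  node(5,3) S=104.1327 payoff=13.0973 vs cont=21.4482 → 21.4482 [wait]  node(5,4) S=155.0808 payoff=0.0000 vs cont=4.6921 → 4.6921 [wait]  node(5,5) S=230.9558 payoff=0.0000 vs cont=0.0000 → 0.0000 [wait]  ⇒ S*(5)=69.9224
t_4: node(4,0) S=38.4734 payoff=78.7566 vs cont=77.9188 → 78.7566 [stop]  node(4,1) S=57.2969 payoff=59.9331 vs cont=59.0953 → 59.9331 [stop]  node(4,2) S=85.3300 payoff=31.9000 vs cont=34.9452 → 34.9452 [wait]  node(4,3) S=127.0786 payoff=0.0000 vs cont=13.5035 → 13.5035 [wait]  node(4,4) S=189.2533 payoff=0.0000 vs cont=2.4768 → 2.4768 [wait]  ⇒ S*(4)=57.2969
t_3: node(3,0) S=46.9511 payoff=70.2789 vs cont=69.4411 → 70.2789 [stop]  node(3,1) S=69.9224 payoff=47.3076 vs cont=47.8857 → 47.8857 [wait]  node(3,2) S=104.1327 payoff=13.0973 vs cont=24.7254 → 24.7254 [wait]  node(3,3) S=155.0808 payoff=0.0000 vs cont=8.2797 → 8.2797 [wait]  ⇒ S*(3)=46.9511
t_2: node(2,0) S=57.2969 payoff=59.9331 vs cont=59.3641 → 59.9331 [stop]  node(2,1) S=85.3300 payoff=31.9000 vs cont=36.7742 → 36.7742 [wait]  node(2,2) S=127.0786 payoff=0.0000 vs cont=16.9017 → 16.9017 [wait]  ⇒ S*(2)=57.2969
t_1: node(1,0) S=69.9224 payoff=47.3076 vs cont=48.7362 → 48.7362 [wait]  node(1,1) S=104.1327 payoff=13.0973 vs cont=27.2709 → 27.2709 [wait]  ⇒ S*(1)=-
t_0: node(0,0) S=85.3300 payoff=31.9000 vs cont=38.4068 → 38.4068 [wait]  ⇒ S*(0)=-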